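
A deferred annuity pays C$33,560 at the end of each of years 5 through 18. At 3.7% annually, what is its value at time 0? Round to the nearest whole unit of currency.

C$312,710

Value one period before first payment (t=4): 33560 × [1 − (1+0.037)^(−14)] / 0.037 = 33560 × 10.775443 = 361,623.8811
Discount back 4 years: 361,623.8811 × (1+0.037)^(−4) = 361,623.8811 × 0.864739 = 312,710.2216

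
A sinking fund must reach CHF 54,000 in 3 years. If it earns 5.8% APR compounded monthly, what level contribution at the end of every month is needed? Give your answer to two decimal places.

Periodic rate i = 0.058/12 = 0.00483333; n = 3 × 12 = 36 periods.
PMT = 54000 / ( [(1+0.00483333)^36 − 1] / 0.00483333 ) = 54000 / 39.218660 = 1,376.8956

CHF 1,376.90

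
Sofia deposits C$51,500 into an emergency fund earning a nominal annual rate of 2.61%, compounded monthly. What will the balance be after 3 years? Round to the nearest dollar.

i = 0.0261/12 = 0.002175 per month; n = 3·12 = 36.
FV = 51,500 × (1 + 0.002175)^36 = 55,689.7874

C$55,690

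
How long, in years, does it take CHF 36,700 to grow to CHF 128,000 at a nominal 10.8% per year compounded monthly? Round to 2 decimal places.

11.62 years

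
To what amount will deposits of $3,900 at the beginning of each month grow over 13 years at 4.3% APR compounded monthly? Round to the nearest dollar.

With 12 periods per year: i = 0.00358333, n = 156.
Accumulation factor s(156|0.00358333) × (1+i) = 209.261445; FV = 3900 × 209.261445 = 816,119.6351
(annuity-due: payments at period start, so ×(1+i).)

$816,120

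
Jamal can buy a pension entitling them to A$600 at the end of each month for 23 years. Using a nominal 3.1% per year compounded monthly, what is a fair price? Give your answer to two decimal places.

A$118,307.07

i = 0.031/12 = 0.00258333 per month; n = 23·12 = 276.
PV = PMT · [1 − (1+i)^(−n)] / i = 600 · 197.178451 = 118,307.0709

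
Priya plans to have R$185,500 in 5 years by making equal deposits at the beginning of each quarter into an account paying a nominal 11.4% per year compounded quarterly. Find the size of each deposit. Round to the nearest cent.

R$6,815.25

Periodic rate i = 0.114/4 = 0.0285; n = 5 × 4 = 20 periods.
PMT = 185500 / ( [(1+0.0285)^20 − 1] / 0.0285 × (1+i) ) = 185500 / 27.218351 = 6,815.2549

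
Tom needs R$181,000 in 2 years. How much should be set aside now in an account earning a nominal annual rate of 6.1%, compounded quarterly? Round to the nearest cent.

R$160,359.46

With 4 periods per year: i = 0.01525, n = 8.
PV = 181,000 / (1 + 0.01525)^8 = 181,000 / 1.128714 = 160,359.4616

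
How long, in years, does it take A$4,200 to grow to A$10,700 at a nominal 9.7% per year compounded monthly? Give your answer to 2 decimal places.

Periodic rate i = 0.097/12 = 0.00808333.
n = ln(10700/4200) / ln(1+0.00808333) = ln(2.54762) / 0.008051 = 116.1568 months
= 116.1568/12 years

9.68 years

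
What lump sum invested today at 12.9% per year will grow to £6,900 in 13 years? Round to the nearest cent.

£1,425.04

PV = 6,900 / (1 + 0.129)^13 = 6,900 / 4.841961 = 1,425.0426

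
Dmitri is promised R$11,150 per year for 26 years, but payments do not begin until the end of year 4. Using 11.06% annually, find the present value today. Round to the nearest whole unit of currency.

R$68,782

Value one period before first payment (t=3): 11150 × [1 − (1+0.1106)^(−26)] / 0.1106 = 11150 × 8.450376 = 94,221.6955
PV₀ = 94,221.6955 / (1+0.1106)^3 = 94,221.6955 / 1.369850 = 68,782.4922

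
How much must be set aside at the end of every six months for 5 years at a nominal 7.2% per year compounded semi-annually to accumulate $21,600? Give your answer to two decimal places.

With 2 periods per year: i = 0.036, n = 10.
PMT = 21600 / ( [(1+0.036)^10 − 1] / 0.036 ) = 21600 / 11.785754 = 1,832.7211

$1,832.72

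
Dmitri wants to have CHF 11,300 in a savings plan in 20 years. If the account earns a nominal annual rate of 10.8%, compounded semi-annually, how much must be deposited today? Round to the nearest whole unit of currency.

CHF 1,379

Periodic rate i = 0.108/2 = 0.054; n = 20 × 2 = 40 periods.
PV = 11,300 / (1 + 0.054)^40 = 11,300 / 8.196424 = 1,378.6499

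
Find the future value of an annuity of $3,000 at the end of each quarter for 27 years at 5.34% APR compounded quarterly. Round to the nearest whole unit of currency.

$716,440

With 4 periods per year: i = 0.01335, n = 108.
FV = PMT · [(1+i)^n − 1] / i = 3000 · 238.813262 = 716,439.7845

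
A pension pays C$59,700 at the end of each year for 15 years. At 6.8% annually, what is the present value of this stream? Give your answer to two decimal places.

Annuity factor a(15|0.068) = 9.224094; PV = 59700 × 9.224094 = 550,678.3869

C$550,678.39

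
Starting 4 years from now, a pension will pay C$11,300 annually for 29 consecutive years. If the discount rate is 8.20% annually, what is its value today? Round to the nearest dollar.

C$97,722

Value one period before first payment (t=3): 11300 × [1 − (1+0.082)^(−29)] / 0.082 = 11300 × 10.954625 = 123,787.2662
Discount back 3 years: 123,787.2662 × (1+0.082)^(−3) = 123,787.2662 × 0.789438 = 97,722.4147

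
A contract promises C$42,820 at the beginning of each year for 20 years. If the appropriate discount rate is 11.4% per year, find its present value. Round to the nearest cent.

PV = 42820 × [1 − (1+0.114)^(−20)] / 0.114 × (1+i) = 42820 × 8.644014 = 370,136.6981
(Beginning-of-period payments → annuity-due factor ×(1+i).)

C$370,136.70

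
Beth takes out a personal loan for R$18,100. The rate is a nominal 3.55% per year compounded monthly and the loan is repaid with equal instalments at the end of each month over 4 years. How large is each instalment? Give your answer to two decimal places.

i = 0.0355/12 = 0.00295833 per month; n = 4·12 = 48.
Annuity-PV factor = 44.686258; PMT = 18100 / 44.686258 = 405.0462

R$405.05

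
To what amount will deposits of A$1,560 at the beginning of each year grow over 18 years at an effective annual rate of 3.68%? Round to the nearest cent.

A$40,281.56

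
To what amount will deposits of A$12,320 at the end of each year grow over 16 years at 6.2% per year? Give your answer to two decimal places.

Accumulation factor s(16|0.062) = 26.098974; FV = 12320 × 26.098974 = 321,539.3611

A$321,539.36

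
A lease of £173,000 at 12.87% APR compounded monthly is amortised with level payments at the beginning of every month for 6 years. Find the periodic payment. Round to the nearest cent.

£3,424.24

With 12 periods per year: i = 0.010725, n = 72.
Annuity-PV factor × (1+i) = 50.522209; PMT = 173000 / 50.522209 = 3,424.2366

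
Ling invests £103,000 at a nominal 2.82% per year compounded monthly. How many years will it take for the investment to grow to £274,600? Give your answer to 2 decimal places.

Periodic rate i = 0.0282/12 = 0.00235.
(1+i)^n = 274600/103000 = 2.66602, so n = ln 2.66602 / ln 1.00235 = 417.7610 months
= 417.7610/12 years

34.81 years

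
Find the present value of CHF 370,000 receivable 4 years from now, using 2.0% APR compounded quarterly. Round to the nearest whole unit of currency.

i = 0.02/4 = 0.005 per quarter; n = 4·4 = 16.
Discount factor = (1+0.005)^(−16) = 0.923300; PV = 370,000 × 0.923300 = 341,621.1387

CHF 341,621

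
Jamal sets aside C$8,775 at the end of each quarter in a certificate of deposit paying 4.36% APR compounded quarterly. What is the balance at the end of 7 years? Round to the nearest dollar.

With 4 periods per year: i = 0.0109, n = 28.
FV = 8775 × [(1+0.0109)^28 − 1] / 0.0109 = 8775 × 32.537385 = 285,515.5498

C$285,516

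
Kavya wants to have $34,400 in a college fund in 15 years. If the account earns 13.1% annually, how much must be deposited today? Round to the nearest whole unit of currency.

Discount factor = (1+0.131)^(−15) = 0.157783; PV = 34,400 × 0.157783 = 5,427.7442

$5,428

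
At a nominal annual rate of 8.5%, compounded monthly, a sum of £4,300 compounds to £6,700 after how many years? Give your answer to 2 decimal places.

5.24 years

Periodic rate i = 0.085/12 = 0.00708333.
n = ln(6700/4300) / ln(1+0.00708333) = ln(1.55814) / 0.007058 = 62.8322 months
= 62.8322/12 years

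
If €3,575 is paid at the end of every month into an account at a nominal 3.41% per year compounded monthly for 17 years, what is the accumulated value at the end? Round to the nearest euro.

€986,367

With 12 periods per year: i = 0.00284167, n = 204.
Accumulation factor s(204|0.00284167) = 275.906900; FV = 3575 × 275.906900 = 986,367.1677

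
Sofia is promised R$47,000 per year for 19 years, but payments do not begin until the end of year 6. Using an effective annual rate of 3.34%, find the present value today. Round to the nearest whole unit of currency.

PV at t=5 (ordinary 19-year annuity): 47000 × a(19|0.0334) = 47000 × 13.902022 = 653,395.0517
Discount back 5 years: 653,395.0517 × (1+0.0334)^(−5) = 653,395.0517 × 0.848511 = 554,413.1914

R$554,413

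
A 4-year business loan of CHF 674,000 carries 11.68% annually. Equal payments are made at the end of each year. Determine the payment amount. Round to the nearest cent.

Annuity-PV factor = 3.057934; PMT = 674000 / 3.057934 = 220,410.2572

CHF 220,410.26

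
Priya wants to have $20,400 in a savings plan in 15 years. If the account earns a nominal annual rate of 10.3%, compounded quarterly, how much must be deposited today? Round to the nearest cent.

$4,437.50

Periodic rate i = 0.103/4 = 0.02575; n = 15 × 4 = 60 periods.
Discount factor = (1+0.02575)^(−60) = 0.217525; PV = 20,400 × 0.217525 = 4,437.5027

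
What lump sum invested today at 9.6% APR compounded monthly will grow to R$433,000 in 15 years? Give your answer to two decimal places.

R$103,179.19

i = 0.096/12 = 0.008 per month; n = 15·12 = 180.
PV = FV·(1+i)^(−n) = 433,000 × 0.238289 = 103,179.1906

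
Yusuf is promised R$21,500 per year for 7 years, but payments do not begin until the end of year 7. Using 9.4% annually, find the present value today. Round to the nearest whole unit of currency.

R$62,280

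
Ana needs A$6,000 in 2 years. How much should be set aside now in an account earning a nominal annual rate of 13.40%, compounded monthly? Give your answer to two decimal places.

Periodic rate i = 0.134/12 = 0.0111667; n = 2 × 12 = 24 periods.
Discount factor = (1+0.0111667)^(−24) = 0.766045; PV = 6,000 × 0.766045 = 4,596.2684

A$4,596.27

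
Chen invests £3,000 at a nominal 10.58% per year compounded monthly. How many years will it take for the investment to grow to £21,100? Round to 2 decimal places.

18.52 years

Periodic rate i = 0.1058/12 = 0.00881667.
n = ln(21100/3000) / ln(1+0.00881667) = ln(7.03333) / 0.008778 = 222.2209 months
= 222.2209/12 years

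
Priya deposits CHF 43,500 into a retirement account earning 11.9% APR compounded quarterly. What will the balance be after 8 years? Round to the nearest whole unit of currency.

CHF 111,149

i = 0.119/4 = 0.02975 per quarter; n = 8·4 = 32.
43,500 × (1+0.02975)^32 = 43,500 × 2.555157 = 111,149.3371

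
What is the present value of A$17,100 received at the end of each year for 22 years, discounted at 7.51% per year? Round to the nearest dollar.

PV = 17100 × [1 − (1+0.0751)^(−22)] / 0.0751 = 17100 × 10.608599 = 181,407.0409

A$181,407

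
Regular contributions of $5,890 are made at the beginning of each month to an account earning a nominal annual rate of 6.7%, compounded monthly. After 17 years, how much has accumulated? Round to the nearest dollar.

Periodic rate i = 0.067/12 = 0.00558333; n = 17 × 12 = 204 periods.
Accumulation factor s(204|0.00558333) × (1+i) = 380.698246; FV = 5890 × 380.698246 = 2,242,312.6664
(Beginning-of-period payments → annuity-due factor ×(1+i).)

$2,242,313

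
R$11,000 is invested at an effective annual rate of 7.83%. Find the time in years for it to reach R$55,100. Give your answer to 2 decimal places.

(1+i)^n = 55100/11000 = 5.00909, so n = ln 5.00909 / ln 1.0783 = 21.3735 years

21.37 years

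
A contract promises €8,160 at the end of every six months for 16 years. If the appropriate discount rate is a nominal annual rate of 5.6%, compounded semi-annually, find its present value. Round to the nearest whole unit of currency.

Periodic rate i = 0.056/2 = 0.028; n = 16 × 2 = 32 periods.
PV = 8160 × [1 − (1+0.028)^(−32)] / 0.028 = 8160 × 20.955103 = 170,993.6432

€170,994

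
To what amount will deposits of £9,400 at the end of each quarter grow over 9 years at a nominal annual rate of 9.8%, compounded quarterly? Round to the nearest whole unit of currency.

Periodic rate i = 0.098/4 = 0.0245; n = 9 × 4 = 36 periods.
FV = PMT · [(1+i)^n − 1] / i = 9400 · 56.742052 = 533,375.2902

£533,375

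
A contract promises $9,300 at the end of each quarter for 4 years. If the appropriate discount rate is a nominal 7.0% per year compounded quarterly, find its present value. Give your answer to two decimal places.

$128,809.62

Periodic rate i = 0.07/4 = 0.0175; n = 4 × 4 = 16 periods.
PV = 9300 × [1 − (1+0.0175)^(−16)] / 0.0175 = 9300 × 13.850497 = 128,809.6199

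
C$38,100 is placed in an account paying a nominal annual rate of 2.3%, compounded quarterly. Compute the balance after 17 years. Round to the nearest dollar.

Periodic rate i = 0.023/4 = 0.00575; n = 17 × 4 = 68 periods.
38,100 × (1+0.00575)^68 = 38,100 × 1.476804 = 56,266.2252

C$56,266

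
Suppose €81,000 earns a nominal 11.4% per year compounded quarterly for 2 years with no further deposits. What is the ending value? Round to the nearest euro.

€101,419

Periodic rate i = 0.114/4 = 0.0285; n = 2 × 4 = 8 periods.
FV = 81,000 × (1 + 0.0285)^8 = 101,419.0147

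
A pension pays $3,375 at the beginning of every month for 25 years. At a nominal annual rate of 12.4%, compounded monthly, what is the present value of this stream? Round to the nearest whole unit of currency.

With 12 periods per year: i = 0.0103333, n = 300.
Annuity factor a(300|0.0103333) × (1+i) = 93.298918; PV = 3375 × 93.298918 = 314,883.8494
(annuity-due: payments at period start, so ×(1+i).)

$314,884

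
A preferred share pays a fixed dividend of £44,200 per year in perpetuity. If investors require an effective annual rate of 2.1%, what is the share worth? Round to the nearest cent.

PV = PMT / i = 44200 / 0.021 = 2,104,761.9048

£2,104,761.90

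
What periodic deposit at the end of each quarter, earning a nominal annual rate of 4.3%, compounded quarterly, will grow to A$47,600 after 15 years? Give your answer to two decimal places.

With 4 periods per year: i = 0.01075, n = 60.
PMT = 47600 / ( [(1+0.01075)^60 − 1] / 0.01075 ) = 47600 / 83.668602 = 568.9111

A$568.91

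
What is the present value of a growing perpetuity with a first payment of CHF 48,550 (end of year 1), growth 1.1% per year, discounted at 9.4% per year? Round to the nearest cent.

CHF 584,939.76

PV = PMT / (i − g) = 48550 / (0.094 − 0.011) = 48550 / 0.083000 = 584,939.7590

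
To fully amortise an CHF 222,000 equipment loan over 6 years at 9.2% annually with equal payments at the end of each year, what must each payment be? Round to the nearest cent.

CHF 49,783.66

Annuity-PV factor = 4.459295; PMT = 222000 / 4.459295 = 49,783.6550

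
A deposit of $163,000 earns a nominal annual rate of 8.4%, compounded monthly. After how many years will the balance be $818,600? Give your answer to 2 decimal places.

19.28 years

Periodic rate i = 0.084/12 = 0.007.
n = ln(818600/163000) / ln(1+0.007) = ln(5.02209) / 0.006976 = 231.3553 months
= 231.3553/12 years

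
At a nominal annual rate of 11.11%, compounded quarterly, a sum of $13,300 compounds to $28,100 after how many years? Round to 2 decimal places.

6.83 years

Periodic rate i = 0.1111/4 = 0.027775.
n = ln(28100/13300) / ln(1+0.027775) = ln(2.11278) / 0.027396 = 27.3032 quarters
= 27.3032/4 years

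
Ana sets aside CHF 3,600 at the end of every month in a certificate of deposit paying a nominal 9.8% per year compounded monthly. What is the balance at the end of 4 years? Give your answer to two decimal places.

With 12 periods per year: i = 0.00816667, n = 48.
FV = 3600 × [(1+0.00816667)^48 − 1] / 0.00816667 = 3600 × 58.479614 = 210,526.6119

CHF 210,526.61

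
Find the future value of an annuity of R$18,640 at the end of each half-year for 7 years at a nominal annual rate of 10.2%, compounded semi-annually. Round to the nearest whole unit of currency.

R$367,864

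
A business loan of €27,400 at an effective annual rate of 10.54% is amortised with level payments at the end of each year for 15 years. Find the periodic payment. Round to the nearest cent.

€3,714.12

Annuity-PV factor = 7.377253; PMT = 27400 / 7.377253 = 3,714.1197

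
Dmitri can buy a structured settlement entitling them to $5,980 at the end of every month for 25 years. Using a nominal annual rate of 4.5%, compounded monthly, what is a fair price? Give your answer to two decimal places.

i = 0.045/12 = 0.00375 per month; n = 25·12 = 300.
PV = 5980 × [1 − (1+0.00375)^(−300)] / 0.00375 = 5980 × 179.910322 = 1,075,863.7246

$1,075,863.72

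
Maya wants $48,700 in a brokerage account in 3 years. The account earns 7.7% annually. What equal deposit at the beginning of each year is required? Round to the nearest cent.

FV-annuity factor × (1+i) = 3.486173; PMT = 48700 / 3.486173 = 13,969.4750

$13,969.47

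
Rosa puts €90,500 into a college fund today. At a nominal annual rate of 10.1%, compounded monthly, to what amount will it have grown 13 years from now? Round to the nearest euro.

With 12 periods per year: i = 0.00841667, n = 156.
FV = 90,500 × (1 + 0.00841667)^156 = 334,573.0091

€334,573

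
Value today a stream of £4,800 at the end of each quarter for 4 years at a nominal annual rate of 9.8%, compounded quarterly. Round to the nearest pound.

£62,909

i = 0.098/4 = 0.0245 per quarter; n = 4·4 = 16.
PV = PMT · [1 − (1+i)^(−n)] / i = 4800 · 13.105945 = 62,908.5340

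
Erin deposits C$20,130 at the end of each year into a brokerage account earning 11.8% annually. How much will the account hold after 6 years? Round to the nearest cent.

FV = PMT · [(1+i)^n − 1] / i = 20130 · 8.074312 = 162,535.8930

C$162,535.89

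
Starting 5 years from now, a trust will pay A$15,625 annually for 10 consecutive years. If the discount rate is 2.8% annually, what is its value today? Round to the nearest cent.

Value one period before first payment (t=4): 15625 × [1 − (1+0.028)^(−10)] / 0.028 = 15625 × 8.617934 = 134,655.2176
PV₀ = 134,655.2176 / (1+0.028)^4 = 134,655.2176 / 1.116792 = 120,573.1834

A$120,573.18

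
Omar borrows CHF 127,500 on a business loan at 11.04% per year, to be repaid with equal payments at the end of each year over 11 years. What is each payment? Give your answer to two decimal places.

CHF 20,579.80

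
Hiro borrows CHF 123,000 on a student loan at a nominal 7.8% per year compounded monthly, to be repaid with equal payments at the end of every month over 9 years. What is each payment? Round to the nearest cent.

With 12 periods per year: i = 0.0065, n = 108.
PMT = 123000 / ( [1 − (1+0.0065)^(−108)] / 0.0065 ) = 123000 / 77.427658 = 1,588.5796

CHF 1,588.58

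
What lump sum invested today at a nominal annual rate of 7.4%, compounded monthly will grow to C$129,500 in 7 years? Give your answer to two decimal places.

C$77,267.35

Periodic rate i = 0.074/12 = 0.00616667; n = 7 × 12 = 84 periods.
Discount factor = (1+0.00616667)^(−84) = 0.596659; PV = 129,500 × 0.596659 = 77,267.3520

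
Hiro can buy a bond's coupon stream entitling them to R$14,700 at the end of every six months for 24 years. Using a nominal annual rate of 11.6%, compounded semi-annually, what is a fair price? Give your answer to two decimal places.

R$236,521.38

Periodic rate i = 0.116/2 = 0.058; n = 24 × 2 = 48 periods.
PV = 14700 × [1 − (1+0.058)^(−48)] / 0.058 = 14700 × 16.089890 = 236,521.3812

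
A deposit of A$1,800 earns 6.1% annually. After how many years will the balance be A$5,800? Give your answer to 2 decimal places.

(1+i)^n = 5800/1800 = 3.22222, so n = ln 3.22222 / ln 1.061 = 19.7608 years

19.76 years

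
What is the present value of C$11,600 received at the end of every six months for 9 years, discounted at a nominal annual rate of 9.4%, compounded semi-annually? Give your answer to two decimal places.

C$138,834.34

i = 0.094/2 = 0.047 per half-year; n = 9·2 = 18.
PV = 11600 × [1 − (1+0.047)^(−18)] / 0.047 = 11600 × 11.968478 = 138,834.3439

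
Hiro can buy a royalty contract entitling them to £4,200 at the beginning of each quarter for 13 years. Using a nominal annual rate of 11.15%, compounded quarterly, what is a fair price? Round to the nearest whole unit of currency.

Periodic rate i = 0.1115/4 = 0.027875; n = 13 × 4 = 52 periods.
PV = 4200 × [1 − (1+0.027875)^(−52)] / 0.027875 × (1+i) = 4200 × 28.047103 = 117,797.8346
(annuity-due: payments at period start, so ×(1+i).)

£117,798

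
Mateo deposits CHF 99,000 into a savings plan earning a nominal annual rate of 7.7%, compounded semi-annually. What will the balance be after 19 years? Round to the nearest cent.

Periodic rate i = 0.077/2 = 0.0385; n = 19 × 2 = 38 periods.
FV = 99,000 × (1 + 0.0385)^38 = 415,989.3649

CHF 415,989.36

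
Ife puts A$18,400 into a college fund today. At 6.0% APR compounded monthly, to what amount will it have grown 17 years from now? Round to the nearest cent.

A$50,897.26

i = 0.06/12 = 0.005 per month; n = 17·12 = 204.
FV = PV·(1+i)^n = 18,400 × 2.766156 = 50,897.2621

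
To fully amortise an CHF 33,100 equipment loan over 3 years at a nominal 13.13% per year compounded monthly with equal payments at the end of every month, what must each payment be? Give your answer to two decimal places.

CHF 1,117.34

Periodic rate i = 0.1313/12 = 0.0109417; n = 3 × 12 = 36 periods.
Annuity-PV factor = 29.623835; PMT = 33100 / 29.623835 = 1,117.3435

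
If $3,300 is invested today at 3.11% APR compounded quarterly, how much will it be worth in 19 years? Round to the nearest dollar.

$5,945

Periodic rate i = 0.0311/4 = 0.007775; n = 19 × 4 = 76 periods.
FV = PV·(1+i)^n = 3,300 × 1.801491 = 5,944.9206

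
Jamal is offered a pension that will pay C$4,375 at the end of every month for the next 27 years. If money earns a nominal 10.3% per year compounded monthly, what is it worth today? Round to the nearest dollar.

C$477,742

i = 0.103/12 = 0.00858333 per month; n = 27·12 = 324.
PV = 4375 × [1 − (1+0.00858333)^(−324)] / 0.00858333 = 4375 × 109.198092 = 477,741.6546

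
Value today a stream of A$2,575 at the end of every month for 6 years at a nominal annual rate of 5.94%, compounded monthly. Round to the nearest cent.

A$155,640.10

With 12 periods per year: i = 0.00495, n = 72.
Annuity factor a(72|0.00495) = 60.442756; PV = 2575 × 60.442756 = 155,640.0955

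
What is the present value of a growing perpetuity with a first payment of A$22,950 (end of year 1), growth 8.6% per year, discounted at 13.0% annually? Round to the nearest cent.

A$521,590.91

PV = D₁/(r − g) = 22950/(0.13 − 0.086) = 521,590.9091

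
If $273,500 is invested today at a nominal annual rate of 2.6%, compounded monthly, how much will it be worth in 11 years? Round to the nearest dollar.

$363,941

i = 0.026/12 = 0.00216667 per month; n = 11·12 = 132.
FV = 273,500 × (1 + 0.00216667)^132 = 363,941.1706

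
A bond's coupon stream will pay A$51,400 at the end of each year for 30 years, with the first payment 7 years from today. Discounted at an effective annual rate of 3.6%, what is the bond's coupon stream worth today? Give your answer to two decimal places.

PV at t=6 (ordinary 30-year annuity): 51400 × a(30|0.036) = 51400 × 18.163762 = 933,617.3595
PV₀ = 933,617.3595 / (1+0.036)^6 = 933,617.3595 / 1.236399 = 755,110.2854

A$755,110.29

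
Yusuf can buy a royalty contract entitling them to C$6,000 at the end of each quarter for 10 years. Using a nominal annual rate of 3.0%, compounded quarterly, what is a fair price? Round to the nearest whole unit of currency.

C$206,682

i = 0.03/4 = 0.0075 per quarter; n = 10·4 = 40.
PV = PMT · [1 − (1+i)^(−n)] / i = 6000 · 34.446938 = 206,681.6306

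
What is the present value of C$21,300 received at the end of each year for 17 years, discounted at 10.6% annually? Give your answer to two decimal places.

PV = PMT · [1 − (1+i)^(−n)] / i = 21300 · 7.732364 = 164,699.3580

C$164,699.36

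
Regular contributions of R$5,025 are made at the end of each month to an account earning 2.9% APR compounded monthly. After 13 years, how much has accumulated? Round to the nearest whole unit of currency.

With 12 periods per year: i = 0.00241667, n = 156.
FV = PMT · [(1+i)^n − 1] / i = 5025 · 189.203335 = 950,746.7565

R$950,747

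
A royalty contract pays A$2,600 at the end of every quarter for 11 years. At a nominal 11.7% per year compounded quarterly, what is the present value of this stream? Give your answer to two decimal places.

With 4 periods per year: i = 0.02925, n = 44.
PV = PMT · [1 − (1+i)^(−n)] / i = 2600 · 24.572894 = 63,889.5256

A$63,889.53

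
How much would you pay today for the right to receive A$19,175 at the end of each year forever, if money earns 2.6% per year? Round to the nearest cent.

A$737,500.00

PV = C/r = 19175/0.026 = 737,500.0000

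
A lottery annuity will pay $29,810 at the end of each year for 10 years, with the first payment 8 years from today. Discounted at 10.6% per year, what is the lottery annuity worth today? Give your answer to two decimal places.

PV at t=7 (ordinary 10-year annuity): 29810 × a(10|0.106) = 29810 × 5.989330 = 178,541.9273
Discount back 7 years: 178,541.9273 × (1+0.106)^(−7) = 178,541.9273 × 0.493985 = 88,197.1050

$88,197.10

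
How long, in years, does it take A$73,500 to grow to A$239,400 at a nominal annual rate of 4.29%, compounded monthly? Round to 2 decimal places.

27.57 years

Periodic rate i = 0.0429/12 = 0.003575.
n = ln(239400/73500) / ln(1+0.003575) = ln(3.25714) / 0.003569 = 330.8979 months
= 330.8979/12 years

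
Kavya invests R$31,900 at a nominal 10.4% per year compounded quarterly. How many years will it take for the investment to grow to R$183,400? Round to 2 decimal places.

17.04 years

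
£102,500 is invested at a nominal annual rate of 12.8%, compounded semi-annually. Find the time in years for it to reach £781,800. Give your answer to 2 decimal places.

Periodic rate i = 0.128/2 = 0.064.
(1+i)^n = 781800/102500 = 7.62732, so n = ln 7.62732 / ln 1.064 = 32.7512 half-years
= 32.7512/2 years

16.38 years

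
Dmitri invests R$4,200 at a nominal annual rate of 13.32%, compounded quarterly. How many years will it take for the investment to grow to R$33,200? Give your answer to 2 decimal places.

15.78 years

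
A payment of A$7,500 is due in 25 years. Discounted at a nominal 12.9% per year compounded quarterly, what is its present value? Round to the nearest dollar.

With 4 periods per year: i = 0.03225, n = 100.
PV = 7,500 / (1 + 0.03225)^100 = 7,500 / 23.905022 = 313.7416

A$314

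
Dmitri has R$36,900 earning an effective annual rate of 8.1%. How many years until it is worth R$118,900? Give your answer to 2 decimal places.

15.02 years

n = ln(118900/36900) / ln(1+0.081) = ln(3.22222) / 0.077887 = 15.0228 years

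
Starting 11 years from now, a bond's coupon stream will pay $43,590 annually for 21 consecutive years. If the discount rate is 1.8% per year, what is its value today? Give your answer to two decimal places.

PV at t=10 (ordinary 21-year annuity): 43590 × a(21|0.018) = 43590 × 17.359004 = 756,678.9806
PV₀ = 756,678.9806 / (1+0.018)^10 = 756,678.9806 / 1.195302 = 633,043.9901

$633,043.99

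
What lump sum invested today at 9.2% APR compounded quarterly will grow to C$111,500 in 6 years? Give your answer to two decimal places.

i = 0.092/4 = 0.023 per quarter; n = 6·4 = 24.
PV = 111,500 / (1 + 0.023)^24 = 111,500 / 1.725898 = 64,604.0372

C$64,604.04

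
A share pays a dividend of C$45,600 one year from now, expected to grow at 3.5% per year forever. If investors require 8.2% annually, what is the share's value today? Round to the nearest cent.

C$970,212.77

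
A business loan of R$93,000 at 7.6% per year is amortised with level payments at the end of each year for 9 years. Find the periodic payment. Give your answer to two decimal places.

R$14,640.72

Annuity-PV factor = 6.352145; PMT = 93000 / 6.352145 = 14,640.7234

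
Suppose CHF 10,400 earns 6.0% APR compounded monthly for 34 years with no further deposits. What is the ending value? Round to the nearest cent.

CHF 79,576.81

With 12 periods per year: i = 0.005, n = 408.
FV = 10,400 × (1 + 0.005)^408 = 79,576.8119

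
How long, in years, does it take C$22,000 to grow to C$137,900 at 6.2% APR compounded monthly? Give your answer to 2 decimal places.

Periodic rate i = 0.062/12 = 0.00516667.
n = ln(137900/22000) / ln(1+0.00516667) = ln(6.26818) / 0.005153 = 356.1724 months
= 356.1724/12 years

29.68 years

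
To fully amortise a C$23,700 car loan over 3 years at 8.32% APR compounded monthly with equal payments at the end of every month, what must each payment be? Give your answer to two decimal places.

C$746.18

i = 0.0832/12 = 0.00693333 per month; n = 3·12 = 36.
PMT = 23700 / ( [1 − (1+0.00693333)^(−36)] / 0.00693333 ) = 23700 / 31.761966 = 746.1755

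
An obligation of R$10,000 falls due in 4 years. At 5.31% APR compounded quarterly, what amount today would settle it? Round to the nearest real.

Periodic rate i = 0.0531/4 = 0.013275; n = 4 × 4 = 16 periods.
PV = FV·(1+i)^(−n) = 10,000 × 0.809772 = 8,097.7200

R$8,098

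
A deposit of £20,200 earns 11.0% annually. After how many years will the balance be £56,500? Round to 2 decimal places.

9.86 years

(1+i)^n = 56500/20200 = 2.79703, so n = ln 2.79703 / ln 1.11 = 9.8559 years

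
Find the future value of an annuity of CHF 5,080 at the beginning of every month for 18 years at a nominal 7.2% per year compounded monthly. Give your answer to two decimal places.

CHF 2,249,057.07

Periodic rate i = 0.072/12 = 0.006; n = 18 × 12 = 216 periods.
FV = PMT · [(1+i)^n − 1] / i × (1+i) = 5080 · 442.727769 = 2,249,057.0657
(Beginning-of-period payments → annuity-due factor ×(1+i).)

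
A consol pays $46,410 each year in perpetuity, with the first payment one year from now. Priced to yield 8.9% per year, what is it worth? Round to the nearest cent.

PV = C/r = 46410/0.089 = 521,460.6742

$521,460.67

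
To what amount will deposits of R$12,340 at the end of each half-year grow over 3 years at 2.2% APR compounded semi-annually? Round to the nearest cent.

R$76,106.21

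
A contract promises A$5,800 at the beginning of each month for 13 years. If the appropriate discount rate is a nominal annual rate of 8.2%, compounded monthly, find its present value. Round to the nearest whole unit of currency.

Periodic rate i = 0.082/12 = 0.00683333; n = 13 × 12 = 156 periods.
PV = PMT · [1 − (1+i)^(−n)] / i × (1+i) = 5800 · 96.415217 = 559,208.2600
Payments are at the start of each period, so multiply by (1+i).

A$559,208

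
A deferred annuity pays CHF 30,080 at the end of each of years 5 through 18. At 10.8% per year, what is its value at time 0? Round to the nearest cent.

Value one period before first payment (t=4): 30080 × [1 − (1+0.108)^(−14)] / 0.108 = 30080 × 7.056233 = 212,251.5001
PV₀ = 212,251.5001 / (1+0.108)^4 = 212,251.5001 / 1.507159 = 140,828.8804

CHF 140,828.88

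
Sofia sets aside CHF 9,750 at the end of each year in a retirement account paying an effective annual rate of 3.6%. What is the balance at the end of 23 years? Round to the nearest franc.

CHF 340,076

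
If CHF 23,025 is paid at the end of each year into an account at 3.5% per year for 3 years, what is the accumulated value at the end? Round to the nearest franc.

Accumulation factor s(3|0.035) = 3.106225; FV = 23025 × 3.106225 = 71,520.8306

CHF 71,521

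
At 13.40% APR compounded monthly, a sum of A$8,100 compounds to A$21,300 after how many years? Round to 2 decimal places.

Periodic rate i = 0.134/12 = 0.0111667.
(1+i)^n = 21300/8100 = 2.62963, so n = ln 2.62963 / ln 1.01117 = 87.0655 months
= 87.0655/12 years

7.26 years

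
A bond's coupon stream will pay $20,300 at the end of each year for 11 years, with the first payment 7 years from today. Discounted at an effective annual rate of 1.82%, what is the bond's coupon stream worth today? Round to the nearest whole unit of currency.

$180,135

Value one period before first payment (t=6): 20300 × [1 − (1+0.0182)^(−11)] / 0.0182 = 20300 × 9.887814 = 200,722.6287
Discount back 6 years: 200,722.6287 × (1+0.0182)^(−6) = 200,722.6287 × 0.897432 = 180,134.8655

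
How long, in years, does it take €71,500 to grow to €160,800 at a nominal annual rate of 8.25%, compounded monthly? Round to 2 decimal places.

9.86 years

Periodic rate i = 0.0825/12 = 0.006875.
(1+i)^n = 160800/71500 = 2.24895, so n = ln 2.24895 / ln 1.00687 = 118.2904 months
= 118.2904/12 years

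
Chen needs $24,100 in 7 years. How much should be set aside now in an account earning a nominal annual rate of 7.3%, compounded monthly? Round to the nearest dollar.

$14,480

Periodic rate i = 0.073/12 = 0.00608333; n = 7 × 12 = 84 periods.
PV = FV·(1+i)^(−n) = 24,100 × 0.600825 = 14,479.8765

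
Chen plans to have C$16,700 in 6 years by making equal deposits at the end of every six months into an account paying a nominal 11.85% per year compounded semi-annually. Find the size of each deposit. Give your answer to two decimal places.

With 2 periods per year: i = 0.05925, n = 12.
FV-annuity factor = 16.796255; PMT = 16700 / 16.796255 = 994.2693

C$994.27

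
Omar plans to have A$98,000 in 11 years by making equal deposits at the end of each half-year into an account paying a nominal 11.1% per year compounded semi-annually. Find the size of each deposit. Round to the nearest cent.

A$2,383.89

Periodic rate i = 0.111/2 = 0.0555; n = 11 × 2 = 22 periods.
PMT = 98000 / ( [(1+0.0555)^22 − 1] / 0.0555 ) = 98000 / 41.109309 = 2,383.8883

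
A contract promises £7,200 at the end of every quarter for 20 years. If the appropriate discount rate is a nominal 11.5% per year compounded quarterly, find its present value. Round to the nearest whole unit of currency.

With 4 periods per year: i = 0.02875, n = 80.
Annuity factor a(80|0.02875) = 31.180355; PV = 7200 × 31.180355 = 224,498.5561

£224,499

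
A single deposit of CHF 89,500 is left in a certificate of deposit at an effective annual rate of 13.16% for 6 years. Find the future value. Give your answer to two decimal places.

FV = PV·(1+i)^n = 89,500 × 2.099702 = 187,923.3164

CHF 187,923.32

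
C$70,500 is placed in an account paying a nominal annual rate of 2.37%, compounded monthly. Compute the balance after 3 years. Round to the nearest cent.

With 12 periods per year: i = 0.001975, n = 36.
FV = PV·(1+i)^n = 70,500 × 1.073613 = 75,689.7381

C$75,689.74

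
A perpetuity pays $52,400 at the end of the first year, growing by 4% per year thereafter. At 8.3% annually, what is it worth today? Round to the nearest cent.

$1,218,604.65

PV = PMT / (i − g) = 52400 / (0.083 − 0.04) = 52400 / 0.043000 = 1,218,604.6512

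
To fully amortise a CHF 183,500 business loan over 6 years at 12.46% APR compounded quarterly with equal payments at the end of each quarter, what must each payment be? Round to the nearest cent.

CHF 10,969.87

Periodic rate i = 0.1246/4 = 0.03115; n = 6 × 4 = 24 periods.
PMT = 183500 / ( [1 − (1+0.03115)^(−24)] / 0.03115 ) = 183500 / 16.727640 = 10,969.8681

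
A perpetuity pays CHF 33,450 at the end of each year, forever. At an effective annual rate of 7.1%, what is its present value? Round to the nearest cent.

CHF 471,126.76

PV = C/r = 33450/0.071 = 471,126.7606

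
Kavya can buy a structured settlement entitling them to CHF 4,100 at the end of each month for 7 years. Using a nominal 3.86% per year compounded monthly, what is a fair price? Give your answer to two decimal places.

CHF 301,371.83

Periodic rate i = 0.0386/12 = 0.00321667; n = 7 × 12 = 84 periods.
PV = PMT · [1 − (1+i)^(−n)] / i = 4100 · 73.505325 = 301,371.8307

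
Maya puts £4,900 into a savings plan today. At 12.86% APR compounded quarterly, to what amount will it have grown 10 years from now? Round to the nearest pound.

£17,374

Periodic rate i = 0.1286/4 = 0.03215; n = 10 × 4 = 40 periods.
4,900 × (1+0.03215)^40 = 4,900 × 3.545787 = 17,374.3576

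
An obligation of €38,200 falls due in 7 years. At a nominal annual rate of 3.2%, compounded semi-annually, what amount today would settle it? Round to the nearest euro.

€30,588

Periodic rate i = 0.032/2 = 0.016; n = 7 × 2 = 14 periods.
Discount factor = (1+0.016)^(−14) = 0.800734; PV = 38,200 × 0.800734 = 30,588.0261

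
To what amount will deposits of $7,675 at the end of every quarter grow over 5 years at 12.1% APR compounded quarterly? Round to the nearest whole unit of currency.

Periodic rate i = 0.121/4 = 0.03025; n = 5 × 4 = 20 periods.
FV = PMT · [(1+i)^n − 1] / i = 7675 · 26.938810 = 206,755.3689

$206,755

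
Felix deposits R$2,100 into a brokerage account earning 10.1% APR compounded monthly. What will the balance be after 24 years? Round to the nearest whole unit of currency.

i = 0.101/12 = 0.00841667 per month; n = 24·12 = 288.
FV = PV·(1+i)^n = 2,100 × 11.176975 = 23,471.6480

R$23,472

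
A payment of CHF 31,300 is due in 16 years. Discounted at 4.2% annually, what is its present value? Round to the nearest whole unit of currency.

PV = 31,300 / (1 + 0.042)^16 = 31,300 / 1.931450 = 16,205.4403

CHF 16,205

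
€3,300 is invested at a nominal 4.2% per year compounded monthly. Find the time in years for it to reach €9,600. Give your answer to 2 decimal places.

25.47 years

Periodic rate i = 0.042/12 = 0.0035.
(1+i)^n = 9600/3300 = 2.90909, so n = ln 2.90909 / ln 1.0035 = 305.6309 months
= 305.6309/12 years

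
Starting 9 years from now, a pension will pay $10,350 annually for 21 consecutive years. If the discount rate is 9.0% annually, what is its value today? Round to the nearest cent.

Value one period before first payment (t=8): 10350 × [1 − (1+0.09)^(−21)] / 0.09 = 10350 × 9.292244 = 96,174.7226
Discount back 8 years: 96,174.7226 × (1+0.09)^(−8) = 96,174.7226 × 0.501866 = 48,266.8502

$48,266.85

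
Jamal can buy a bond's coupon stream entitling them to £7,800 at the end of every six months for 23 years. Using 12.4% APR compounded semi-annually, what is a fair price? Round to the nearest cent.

£117,900.12

i = 0.124/2 = 0.062 per half-year; n = 23·2 = 46.
PV = 7800 × [1 − (1+0.062)^(−46)] / 0.062 = 7800 × 15.115400 = 117,900.1179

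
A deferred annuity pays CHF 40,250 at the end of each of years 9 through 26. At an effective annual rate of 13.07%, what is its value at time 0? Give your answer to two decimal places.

CHF 102,637.05

Value one period before first payment (t=8): 40250 × [1 − (1+0.1307)^(−18)] / 0.1307 = 40250 × 6.812671 = 274,209.9932
Discount back 8 years: 274,209.9932 × (1+0.1307)^(−8) = 274,209.9932 × 0.374301 = 102,637.0452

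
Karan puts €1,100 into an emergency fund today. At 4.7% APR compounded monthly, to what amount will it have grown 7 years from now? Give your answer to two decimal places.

€1,527.55

Periodic rate i = 0.047/12 = 0.00391667; n = 7 × 12 = 84 periods.
1,100 × (1+0.00391667)^84 = 1,100 × 1.388685 = 1,527.5537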